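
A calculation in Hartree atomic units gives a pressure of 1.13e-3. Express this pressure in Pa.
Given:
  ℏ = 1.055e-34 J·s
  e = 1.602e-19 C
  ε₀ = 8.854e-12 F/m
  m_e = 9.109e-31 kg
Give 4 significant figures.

3.310e10 Pa

One atomic unit of pressure: P_au = E_h/a₀³ = m_e⁴e¹⁰/((4πε₀)⁵ℏ⁸) = 2.929e13 Pa.
1.13e-3 × 2.929e13 Pa = 3.310e10 Pa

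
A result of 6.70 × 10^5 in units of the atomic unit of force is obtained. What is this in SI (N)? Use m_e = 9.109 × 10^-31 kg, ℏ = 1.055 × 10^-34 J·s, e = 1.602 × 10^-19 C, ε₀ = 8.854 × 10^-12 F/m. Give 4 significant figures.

One atomic unit of force: F_au = E_h/a₀ = m_e²e⁶/((4πε₀)³ℏ⁴) = 8.220 × 10^-8 N.
6.70 × 10^5 × 8.220 × 10^-8 N = 0.05507 N

0.05507 N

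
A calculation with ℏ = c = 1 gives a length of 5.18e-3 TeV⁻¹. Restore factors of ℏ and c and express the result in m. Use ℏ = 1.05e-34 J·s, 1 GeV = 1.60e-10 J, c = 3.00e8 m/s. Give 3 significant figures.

1.02e-21 m

A length is [E]⁻¹ in ℏ=c=1; restore one factor of ℏc.
1 GeV⁻¹ → ℏc × (1 GeV in J)⁻¹ = 1.97e-16 m.
Convert the energy scale: 5.18e-3 TeV⁻¹ = 5.18e-6 GeV⁻¹.
Result: 5.18e-6 × 1.97e-16 = 1.02e-21 m.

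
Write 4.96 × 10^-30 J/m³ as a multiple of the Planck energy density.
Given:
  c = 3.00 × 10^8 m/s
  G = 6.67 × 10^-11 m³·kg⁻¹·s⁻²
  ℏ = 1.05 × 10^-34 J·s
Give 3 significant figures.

Planck energy density: u_P = c⁷/(ℏG²) = 4.68 × 10^113 J/m³.
4.96 × 10^-30 / 4.68 × 10^113 = 1.06 × 10^-143

1.06 × 10^-143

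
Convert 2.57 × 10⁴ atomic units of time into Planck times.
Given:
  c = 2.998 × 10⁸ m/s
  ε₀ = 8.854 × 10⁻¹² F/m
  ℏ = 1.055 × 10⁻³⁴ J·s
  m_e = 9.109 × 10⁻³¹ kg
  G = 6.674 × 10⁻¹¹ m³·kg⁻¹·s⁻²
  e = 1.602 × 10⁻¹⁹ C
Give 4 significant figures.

atomic unit of time: τ_au = (4πε₀)²ℏ³/(m_e e⁴) = 2.423 × 10⁻¹⁷ s
Planck time: t_P = √(ℏG/c⁵) = 5.392 × 10⁻⁴⁴ s
2.57 × 10⁴ × 2.423 × 10⁻¹⁷ / 5.392 × 10⁻⁴⁴ = 1.155 × 10³¹

1.155 × 10³¹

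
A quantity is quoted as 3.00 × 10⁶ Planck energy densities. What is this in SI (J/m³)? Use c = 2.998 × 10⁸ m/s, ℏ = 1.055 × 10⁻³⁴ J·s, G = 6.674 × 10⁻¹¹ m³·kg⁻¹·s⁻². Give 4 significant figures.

One Planck energy density: u_P = c⁷/(ℏG²) = 4.632 × 10¹¹³ J/m³.
3.00 × 10⁶ × 4.632 × 10¹¹³ J/m³ = 1.390 × 10¹²⁰ J/m³

1.390 × 10¹²⁰ J/m³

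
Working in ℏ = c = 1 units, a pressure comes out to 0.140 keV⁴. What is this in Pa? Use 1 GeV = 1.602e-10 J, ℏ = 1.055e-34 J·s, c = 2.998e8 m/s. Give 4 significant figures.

Pressure is [E]/[L]³ = [E]⁴/(ℏc)³.
1 GeV⁴ → 1/(ℏc)³ × (1 GeV in J)⁴ = 2.082e37 Pa.
Convert the energy scale: 0.140 keV⁴ = 1.40e-25 GeV⁴.
Result: 1.40e-25 × 2.082e37 = 2.914e12 Pa.

2.914e12 Pa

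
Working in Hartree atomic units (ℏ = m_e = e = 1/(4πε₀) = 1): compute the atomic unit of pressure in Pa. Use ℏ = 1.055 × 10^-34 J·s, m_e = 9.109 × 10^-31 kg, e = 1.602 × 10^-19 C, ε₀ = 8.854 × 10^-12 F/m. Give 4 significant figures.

The unique combination of the constants set to 1 with dimensions of pressure is P_au = E_h/a₀³ = m_e⁴e¹⁰/((4πε₀)⁵ℏ⁸).
E_h = 4.354 × 10^-18 J
a₀ = 5.297 × 10^-11 m
E_h/a₀³ = 2.929 × 10^13 Pa

2.929 × 10^13 Pa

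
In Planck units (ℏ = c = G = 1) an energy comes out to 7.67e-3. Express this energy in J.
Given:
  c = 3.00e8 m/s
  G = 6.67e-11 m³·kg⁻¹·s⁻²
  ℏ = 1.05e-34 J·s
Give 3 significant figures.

One Planck energy: E_P = √(ℏc⁵/G) = 1.96e9 J.
7.67e-3 × 1.96e9 J = 1.50e7 J

1.50e7 J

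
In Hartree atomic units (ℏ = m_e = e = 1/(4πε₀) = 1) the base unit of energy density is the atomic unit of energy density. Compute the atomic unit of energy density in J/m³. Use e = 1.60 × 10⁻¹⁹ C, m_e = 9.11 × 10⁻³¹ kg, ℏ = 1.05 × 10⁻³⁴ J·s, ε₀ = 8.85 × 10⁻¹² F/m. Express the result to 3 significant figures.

u_au = E_h/a₀³ = m_e⁴e¹⁰/((4πε₀)⁵ℏ⁸)
E_h = 4.38 × 10⁻¹⁸ J
a₀ = 5.26 × 10⁻¹¹ m
E_h/a₀³ = 3.01 × 10¹³ J/m³

3.01 × 10¹³ J/m³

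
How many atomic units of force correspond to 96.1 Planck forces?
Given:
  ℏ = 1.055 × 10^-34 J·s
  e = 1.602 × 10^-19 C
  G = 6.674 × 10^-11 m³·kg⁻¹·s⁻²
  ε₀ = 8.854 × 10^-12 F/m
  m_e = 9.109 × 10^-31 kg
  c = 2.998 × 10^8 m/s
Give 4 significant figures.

1.415 × 10^53

Planck force: F_P = c⁴/G = 1.210 × 10^44 N
atomic unit of force: F_au = E_h/a₀ = m_e²e⁶/((4πε₀)³ℏ⁴) = 8.220 × 10^-8 N
96.1 × 1.210 × 10^44 / 8.220 × 10^-8 = 1.415 × 10^53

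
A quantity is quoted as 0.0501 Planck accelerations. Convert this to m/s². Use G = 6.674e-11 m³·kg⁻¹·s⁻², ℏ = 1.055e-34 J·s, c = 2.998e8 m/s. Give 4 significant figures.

One Planck acceleration: a_P = √(c⁷/(ℏG)) = 5.560e51 m/s².
0.0501 × 5.560e51 m/s² = 2.786e50 m/s²

2.786e50 m/s²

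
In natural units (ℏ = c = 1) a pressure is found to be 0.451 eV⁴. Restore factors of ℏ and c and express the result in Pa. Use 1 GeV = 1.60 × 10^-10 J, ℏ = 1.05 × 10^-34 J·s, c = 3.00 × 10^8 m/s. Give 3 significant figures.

9.46 Pa

Pressure is [E]/[L]³ = [E]⁴/(ℏc)³.
1 GeV⁴ → 1/(ℏc)³ × (1 GeV in J)⁴ = 2.10 × 10^37 Pa.
Convert the energy scale: 0.451 eV⁴ = 4.51 × 10^-37 GeV⁴.
Result: 4.51 × 10^-37 × 2.10 × 10^37 = 9.46 Pa.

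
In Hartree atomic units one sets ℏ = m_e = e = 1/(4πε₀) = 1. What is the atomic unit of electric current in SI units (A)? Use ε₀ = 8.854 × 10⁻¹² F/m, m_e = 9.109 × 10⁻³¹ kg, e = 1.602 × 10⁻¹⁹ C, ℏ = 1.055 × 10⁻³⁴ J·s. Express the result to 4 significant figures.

I_au = e E_h/ℏ = m_e e⁵/((4πε₀)²ℏ³)
E_h = 4.354 × 10⁻¹⁸ J
e·E_h/ℏ = 6.612 × 10⁻³ A

6.612 × 10⁻³ A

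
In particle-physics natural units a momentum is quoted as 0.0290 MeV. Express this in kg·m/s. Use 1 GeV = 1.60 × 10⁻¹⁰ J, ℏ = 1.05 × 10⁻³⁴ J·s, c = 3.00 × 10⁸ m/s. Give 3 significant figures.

Momentum is [E]/c; divide by c.
1 GeV → 1/c × (1 GeV in J) = 5.33 × 10⁻¹⁹ kg·m/s.
Convert the energy scale: 0.0290 MeV = 2.90 × 10⁻⁵ GeV.
Result: 2.90 × 10⁻⁵ × 5.33 × 10⁻¹⁹ = 1.55 × 10⁻²³ kg·m/s.

1.55 × 10⁻²³ kg·m/s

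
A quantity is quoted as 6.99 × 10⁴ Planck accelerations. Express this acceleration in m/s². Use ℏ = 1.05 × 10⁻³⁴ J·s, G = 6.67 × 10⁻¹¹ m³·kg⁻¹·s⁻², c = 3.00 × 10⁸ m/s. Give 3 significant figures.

One Planck acceleration: a_P = √(c⁷/(ℏG)) = 5.59 × 10⁵¹ m/s².
6.99 × 10⁴ × 5.59 × 10⁵¹ m/s² = 3.91 × 10⁵⁶ m/s²

3.91 × 10⁵⁶ m/s²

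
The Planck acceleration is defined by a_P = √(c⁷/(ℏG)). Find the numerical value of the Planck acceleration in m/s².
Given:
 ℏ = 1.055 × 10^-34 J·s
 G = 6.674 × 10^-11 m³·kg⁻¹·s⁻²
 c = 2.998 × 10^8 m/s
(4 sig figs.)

a_P = √(c⁷/(ℏG))
  = √(3.092 × 10^103)
  = 5.560 × 10^51 m/s²

5.560 × 10^51 m/s²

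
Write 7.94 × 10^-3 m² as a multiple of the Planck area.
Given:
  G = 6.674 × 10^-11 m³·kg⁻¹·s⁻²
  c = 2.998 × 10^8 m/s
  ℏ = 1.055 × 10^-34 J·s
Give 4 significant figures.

Planck area: A_P = ℏG/c³ = 2.613 × 10^-70 m².
7.94 × 10^-3 / 2.613 × 10^-70 = 3.039 × 10^67

3.039 × 10^67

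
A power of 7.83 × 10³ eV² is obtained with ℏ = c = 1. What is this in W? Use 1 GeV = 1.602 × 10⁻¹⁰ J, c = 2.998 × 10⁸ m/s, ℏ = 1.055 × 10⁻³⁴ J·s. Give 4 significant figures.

1.905 W

Power is [E]/[T] = [E]²/ℏ.
1 GeV² → 1/ℏ × (1 GeV in J)² = 2.433 × 10¹⁴ W.
Convert the energy scale: 7.83 × 10³ eV² = 7.83 × 10⁻¹⁵ GeV².
Result: 7.83 × 10⁻¹⁵ × 2.433 × 10¹⁴ = 1.905 W.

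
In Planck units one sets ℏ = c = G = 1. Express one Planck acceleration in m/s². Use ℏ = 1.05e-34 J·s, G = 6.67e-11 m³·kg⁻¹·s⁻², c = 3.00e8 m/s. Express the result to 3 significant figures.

5.59e51 m/s²

a_P = √(c⁷/(ℏG))
  = √(3.12e103)
  = 5.59e51 m/s²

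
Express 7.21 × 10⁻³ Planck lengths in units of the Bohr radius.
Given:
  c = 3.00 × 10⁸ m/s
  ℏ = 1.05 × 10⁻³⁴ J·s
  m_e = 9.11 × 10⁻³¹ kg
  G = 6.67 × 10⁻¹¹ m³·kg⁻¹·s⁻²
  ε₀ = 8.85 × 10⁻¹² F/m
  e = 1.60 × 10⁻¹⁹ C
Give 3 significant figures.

Planck length: ℓ_P = √(ℏG/c³) = 1.61 × 10⁻³⁵ m
Bohr radius: a₀ = 4πε₀ℏ²/(m_e e²) = 5.26 × 10⁻¹¹ m
7.21 × 10⁻³ × 1.61 × 10⁻³⁵ / 5.26 × 10⁻¹¹ = 2.21 × 10⁻²⁷

2.21 × 10⁻²⁷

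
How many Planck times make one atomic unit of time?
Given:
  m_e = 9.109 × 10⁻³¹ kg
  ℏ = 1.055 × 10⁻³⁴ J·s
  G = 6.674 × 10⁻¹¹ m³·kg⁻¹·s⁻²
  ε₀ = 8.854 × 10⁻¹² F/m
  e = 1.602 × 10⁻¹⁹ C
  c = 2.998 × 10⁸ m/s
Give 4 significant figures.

4.494 × 10²⁶

atomic unit of time: τ_au = (4πε₀)²ℏ³/(m_e e⁴) = 2.423 × 10⁻¹⁷ s
Planck time: t_P = √(ℏG/c⁵) = 5.392 × 10⁻⁴⁴ s
ratio = 2.423 × 10⁻¹⁷ / 5.392 × 10⁻⁴⁴ = 4.494 × 10²⁶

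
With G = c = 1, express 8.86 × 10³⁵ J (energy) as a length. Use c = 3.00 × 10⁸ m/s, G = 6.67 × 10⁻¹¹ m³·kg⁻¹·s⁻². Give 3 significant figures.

7.30 × 10⁻⁹ m

Energy → length via G/c⁴.
8.86 × 10³⁵ J × (G/c⁴) = 7.30 × 10⁻⁹ m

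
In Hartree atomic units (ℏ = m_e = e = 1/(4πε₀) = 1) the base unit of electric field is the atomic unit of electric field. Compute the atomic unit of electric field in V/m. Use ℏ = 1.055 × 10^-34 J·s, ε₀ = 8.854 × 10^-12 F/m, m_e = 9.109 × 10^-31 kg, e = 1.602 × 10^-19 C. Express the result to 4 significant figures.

E_au = E_h/(e a₀) = m_e²e⁵/((4πε₀)³ℏ⁴)
E_h = 4.354 × 10^-18 J
a₀ = 5.297 × 10^-11 m
E_h/(e·a₀) = 5.131 × 10^11 V/m

5.131 × 10^11 V/m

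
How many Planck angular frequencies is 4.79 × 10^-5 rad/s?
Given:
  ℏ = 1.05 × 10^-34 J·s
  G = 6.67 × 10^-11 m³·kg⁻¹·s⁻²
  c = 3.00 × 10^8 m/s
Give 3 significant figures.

Planck angular frequency: ω_P = √(c⁵/(ℏG)) = 1.86 × 10^43 rad/s.
4.79 × 10^-5 / 1.86 × 10^43 = 2.57 × 10^-48

2.57 × 10^-48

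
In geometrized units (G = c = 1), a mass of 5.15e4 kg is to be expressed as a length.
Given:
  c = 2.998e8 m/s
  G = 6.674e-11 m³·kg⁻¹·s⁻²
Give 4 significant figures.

3.824e-23 m

In G = c = 1 units mass has dimensions of length; the conversion factor is G/c².
5.15e4 kg × (G/c²) = 3.824e-23 m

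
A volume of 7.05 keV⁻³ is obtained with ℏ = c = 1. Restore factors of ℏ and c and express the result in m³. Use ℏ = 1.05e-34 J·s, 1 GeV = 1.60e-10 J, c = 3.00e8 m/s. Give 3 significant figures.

5.38e-29 m³

Volume is [L]³ = [E]⁻³·(ℏc)³.
1 GeV⁻³ → (ℏc)³ × (1 GeV in J)⁻³ = 7.63e-48 m³.
Convert the energy scale: 7.05 keV⁻³ = 7.05e18 GeV⁻³.
Result: 7.05e18 × 7.63e-48 = 5.38e-29 m³.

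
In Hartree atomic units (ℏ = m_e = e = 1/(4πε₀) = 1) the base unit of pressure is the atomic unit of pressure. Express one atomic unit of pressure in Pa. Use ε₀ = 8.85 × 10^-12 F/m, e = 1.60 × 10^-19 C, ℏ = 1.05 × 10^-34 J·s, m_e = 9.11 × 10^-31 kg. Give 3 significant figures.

P_au = E_h/a₀³ = m_e⁴e¹⁰/((4πε₀)⁵ℏ⁸)
E_h = 4.38 × 10^-18 J
a₀ = 5.26 × 10^-11 m
E_h/a₀³ = 3.01 × 10^13 Pa

3.01 × 10^13 Pa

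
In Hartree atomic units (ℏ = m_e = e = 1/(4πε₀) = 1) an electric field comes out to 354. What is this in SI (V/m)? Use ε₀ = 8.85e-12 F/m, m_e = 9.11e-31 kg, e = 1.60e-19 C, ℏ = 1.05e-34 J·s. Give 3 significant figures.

One atomic unit of electric field: E_au = E_h/(e a₀) = m_e²e⁵/((4πε₀)³ℏ⁴) = 5.20e11 V/m.
354 × 5.20e11 V/m = 1.84e14 V/m

1.84e14 V/m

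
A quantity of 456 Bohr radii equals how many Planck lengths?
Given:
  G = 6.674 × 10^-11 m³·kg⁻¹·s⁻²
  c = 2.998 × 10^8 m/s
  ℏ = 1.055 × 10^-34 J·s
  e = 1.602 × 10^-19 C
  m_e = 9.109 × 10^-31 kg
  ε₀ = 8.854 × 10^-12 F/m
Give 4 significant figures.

1.494 × 10^27

Bohr radius: a₀ = 4πε₀ℏ²/(m_e e²) = 5.297 × 10^-11 m
Planck length: ℓ_P = √(ℏG/c³) = 1.616 × 10^-35 m
456 × 5.297 × 10^-11 / 1.616 × 10^-35 = 1.494 × 10^27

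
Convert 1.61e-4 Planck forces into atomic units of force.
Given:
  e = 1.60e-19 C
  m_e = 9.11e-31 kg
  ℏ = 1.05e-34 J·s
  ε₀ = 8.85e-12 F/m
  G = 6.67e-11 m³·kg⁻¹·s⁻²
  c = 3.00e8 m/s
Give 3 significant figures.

Planck force: F_P = c⁴/G = 1.21e44 N
atomic unit of force: F_au = E_h/a₀ = m_e²e⁶/((4πε₀)³ℏ⁴) = 8.33e-8 N
1.61e-4 × 1.21e44 / 8.33e-8 = 2.35e47

2.35e47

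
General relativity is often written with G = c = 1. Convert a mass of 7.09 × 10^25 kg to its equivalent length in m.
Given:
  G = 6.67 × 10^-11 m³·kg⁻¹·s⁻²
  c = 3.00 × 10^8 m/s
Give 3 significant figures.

0.0525 m

In G = c = 1 units mass has dimensions of length; the conversion factor is G/c².
7.09 × 10^25 kg × (G/c²) = 0.0525 m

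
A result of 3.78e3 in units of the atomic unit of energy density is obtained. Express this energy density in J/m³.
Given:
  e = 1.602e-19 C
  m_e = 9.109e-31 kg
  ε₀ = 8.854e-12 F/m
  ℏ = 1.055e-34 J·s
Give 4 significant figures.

1.107e17 J/m³

One atomic unit of energy density: u_au = E_h/a₀³ = m_e⁴e¹⁰/((4πε₀)⁵ℏ⁸) = 2.929e13 J/m³.
3.78e3 × 2.929e13 J/m³ = 1.107e17 J/m³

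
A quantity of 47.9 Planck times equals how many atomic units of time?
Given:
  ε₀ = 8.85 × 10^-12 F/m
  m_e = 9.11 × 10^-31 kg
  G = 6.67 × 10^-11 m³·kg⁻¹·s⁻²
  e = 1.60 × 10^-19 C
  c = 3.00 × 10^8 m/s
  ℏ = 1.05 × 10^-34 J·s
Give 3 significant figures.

1.07 × 10^-25

Planck time: t_P = √(ℏG/c⁵) = 5.37 × 10^-44 s
atomic unit of time: τ_au = (4πε₀)²ℏ³/(m_e e⁴) = 2.40 × 10^-17 s
47.9 × 5.37 × 10^-44 / 2.40 × 10^-17 = 1.07 × 10^-25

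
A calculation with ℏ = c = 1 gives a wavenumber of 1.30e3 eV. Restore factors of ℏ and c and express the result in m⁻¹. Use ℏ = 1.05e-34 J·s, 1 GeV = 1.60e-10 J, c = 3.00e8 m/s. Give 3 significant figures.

6.60e9 m⁻¹

Inverse length is [E]/(ℏc).
1 GeV → 1/(ℏc) × (1 GeV in J) = 5.08e15 m⁻¹.
Convert the energy scale: 1.30e3 eV = 1.30e-6 GeV.
Result: 1.30e-6 × 5.08e15 = 6.60e9 m⁻¹.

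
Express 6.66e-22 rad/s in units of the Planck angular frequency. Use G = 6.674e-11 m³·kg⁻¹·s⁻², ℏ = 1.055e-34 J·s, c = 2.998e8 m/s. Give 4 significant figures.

Planck angular frequency: ω_P = √(c⁵/(ℏG)) = 1.855e43 rad/s.
6.66e-22 / 1.855e43 = 3.591e-65

3.591e-65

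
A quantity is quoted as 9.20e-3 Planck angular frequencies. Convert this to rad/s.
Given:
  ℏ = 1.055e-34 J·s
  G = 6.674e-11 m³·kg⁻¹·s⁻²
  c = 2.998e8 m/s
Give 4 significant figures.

One Planck angular frequency: ω_P = √(c⁵/(ℏG)) = 1.855e43 rad/s.
9.20e-3 × 1.855e43 rad/s = 1.706e41 rad/s

1.706e41 rad/s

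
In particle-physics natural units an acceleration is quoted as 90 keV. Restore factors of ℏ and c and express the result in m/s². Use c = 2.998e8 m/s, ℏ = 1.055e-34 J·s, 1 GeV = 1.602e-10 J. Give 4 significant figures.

Acceleration is [L]/[T]² = c·[E]/ℏ.
1 GeV → c/ℏ × (1 GeV in J) = 4.552e32 m/s².
Convert the energy scale: 90 keV = 9.00e-5 GeV.
Result: 9.00e-5 × 4.552e32 = 4.097e28 m/s².

4.097e28 m/s²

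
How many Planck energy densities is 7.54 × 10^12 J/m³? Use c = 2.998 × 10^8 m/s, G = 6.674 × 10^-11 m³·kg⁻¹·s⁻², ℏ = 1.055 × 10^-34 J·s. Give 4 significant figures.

Planck energy density: u_P = c⁷/(ℏG²) = 4.632 × 10^113 J/m³.
7.54 × 10^12 / 4.632 × 10^113 = 1.628 × 10^-101

1.628 × 10^-101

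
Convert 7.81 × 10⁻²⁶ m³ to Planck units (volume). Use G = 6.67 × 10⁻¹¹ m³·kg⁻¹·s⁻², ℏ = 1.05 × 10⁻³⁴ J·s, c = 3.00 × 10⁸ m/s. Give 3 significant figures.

1.87 × 10⁷⁹

Planck volume: V_P = (ℏG/c³)^(3/2) = 4.18 × 10⁻¹⁰⁵ m³.
7.81 × 10⁻²⁶ / 4.18 × 10⁻¹⁰⁵ = 1.87 × 10⁷⁹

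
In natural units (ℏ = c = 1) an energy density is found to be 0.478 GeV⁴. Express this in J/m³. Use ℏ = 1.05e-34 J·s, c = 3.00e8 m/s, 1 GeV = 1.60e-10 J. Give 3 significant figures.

1.00e37 J/m³

[E]/[L]³ = [E]⁴/(ℏc)³; restore (ℏc)⁻³.
1 GeV⁴ → 1/(ℏc)³ × (1 GeV in J)⁴ = 2.10e37 J/m³.
Result: 0.478 × 2.10e37 = 1.00e37 J/m³.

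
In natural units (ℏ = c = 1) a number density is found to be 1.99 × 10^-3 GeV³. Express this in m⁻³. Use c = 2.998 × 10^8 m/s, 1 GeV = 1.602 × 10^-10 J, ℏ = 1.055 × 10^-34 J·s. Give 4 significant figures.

2.586 × 10^44 m⁻³

Number density is [L]⁻³ = [E]³/(ℏc)³.
1 GeV³ → 1/(ℏc)³ × (1 GeV in J)³ = 1.299 × 10^47 m⁻³.
Result: 1.99 × 10^-3 × 1.299 × 10^47 = 2.586 × 10^44 m⁻³.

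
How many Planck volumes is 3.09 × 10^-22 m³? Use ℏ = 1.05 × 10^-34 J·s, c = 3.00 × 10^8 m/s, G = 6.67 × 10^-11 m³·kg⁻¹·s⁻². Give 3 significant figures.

Planck volume: V_P = (ℏG/c³)^(3/2) = 4.18 × 10^-105 m³.
3.09 × 10^-22 / 4.18 × 10^-105 = 7.40 × 10^82

7.40 × 10^82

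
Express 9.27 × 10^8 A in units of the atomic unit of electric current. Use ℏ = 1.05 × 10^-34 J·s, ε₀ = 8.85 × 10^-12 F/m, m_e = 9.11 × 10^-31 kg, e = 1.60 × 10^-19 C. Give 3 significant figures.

atomic unit of electric current: I_au = e E_h/ℏ = m_e e⁵/((4πε₀)²ℏ³) = 6.67 × 10^-3 A.
9.27 × 10^8 / 6.67 × 10^-3 = 1.39 × 10^11

1.39 × 10^11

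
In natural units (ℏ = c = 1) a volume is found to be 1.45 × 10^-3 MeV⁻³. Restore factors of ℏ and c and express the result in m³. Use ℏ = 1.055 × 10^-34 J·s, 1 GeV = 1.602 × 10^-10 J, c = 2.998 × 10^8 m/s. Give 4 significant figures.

Volume is [L]³ = [E]⁻³·(ℏc)³.
1 GeV⁻³ → (ℏc)³ × (1 GeV in J)⁻³ = 7.696 × 10^-48 m³.
Convert the energy scale: 1.45 × 10^-3 MeV⁻³ = 1.45 × 10^6 GeV⁻³.
Result: 1.45 × 10^6 × 7.696 × 10^-48 = 1.116 × 10^-41 m³.

1.116 × 10^-41 m³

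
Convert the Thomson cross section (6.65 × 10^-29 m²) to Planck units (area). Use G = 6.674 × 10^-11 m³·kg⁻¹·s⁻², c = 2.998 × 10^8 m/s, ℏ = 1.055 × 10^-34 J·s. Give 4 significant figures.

2.545 × 10^41

Planck area: A_P = ℏG/c³ = 2.613 × 10^-70 m².
6.65 × 10^-29 / 2.613 × 10^-70 = 2.545 × 10^41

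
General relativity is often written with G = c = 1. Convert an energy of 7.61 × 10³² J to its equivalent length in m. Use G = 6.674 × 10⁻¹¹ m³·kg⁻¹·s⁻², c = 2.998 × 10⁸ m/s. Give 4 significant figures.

6.287 × 10⁻¹² m

Energy → length via G/c⁴.
7.61 × 10³² J × (G/c⁴) = 6.287 × 10⁻¹² m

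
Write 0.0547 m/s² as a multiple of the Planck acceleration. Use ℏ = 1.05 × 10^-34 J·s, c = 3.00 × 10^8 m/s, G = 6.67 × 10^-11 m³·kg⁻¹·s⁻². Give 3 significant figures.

9.79 × 10^-54

Planck acceleration: a_P = √(c⁷/(ℏG)) = 5.59 × 10^51 m/s².
0.0547 / 5.59 × 10^51 = 9.79 × 10^-54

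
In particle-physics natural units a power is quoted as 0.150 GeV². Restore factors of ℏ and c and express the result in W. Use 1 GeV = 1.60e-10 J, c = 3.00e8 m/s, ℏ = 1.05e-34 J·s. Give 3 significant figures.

Power is [E]/[T] = [E]²/ℏ.
1 GeV² → 1/ℏ × (1 GeV in J)² = 2.44e14 W.
Result: 0.150 × 2.44e14 = 3.66e13 W.

3.66e13 W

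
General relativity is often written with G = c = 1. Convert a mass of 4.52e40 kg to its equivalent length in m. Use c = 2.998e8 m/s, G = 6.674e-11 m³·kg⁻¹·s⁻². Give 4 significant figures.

3.356e13 m

In G = c = 1 units mass has dimensions of length; the conversion factor is G/c².
4.52e40 kg × (G/c²) = 3.356e13 m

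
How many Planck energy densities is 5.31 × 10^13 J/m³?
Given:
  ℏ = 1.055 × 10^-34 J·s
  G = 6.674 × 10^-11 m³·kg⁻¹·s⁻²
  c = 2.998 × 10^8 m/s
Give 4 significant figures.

1.146 × 10^-100

Planck energy density: u_P = c⁷/(ℏG²) = 4.632 × 10^113 J/m³.
5.31 × 10^13 / 4.632 × 10^113 = 1.146 × 10^-100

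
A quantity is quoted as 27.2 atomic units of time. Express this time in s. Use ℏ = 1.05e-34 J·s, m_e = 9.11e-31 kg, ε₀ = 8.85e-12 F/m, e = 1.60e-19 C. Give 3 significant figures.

6.52e-16 s

One atomic unit of time: τ_au = (4πε₀)²ℏ³/(m_e e⁴) = 2.40e-17 s.
27.2 × 2.40e-17 s = 6.52e-16 s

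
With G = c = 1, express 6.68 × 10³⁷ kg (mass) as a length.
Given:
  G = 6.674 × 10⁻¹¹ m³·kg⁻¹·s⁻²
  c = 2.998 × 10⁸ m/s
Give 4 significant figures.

4.960 × 10¹⁰ m

In G = c = 1 units mass has dimensions of length; the conversion factor is G/c².
6.68 × 10³⁷ kg × (G/c²) = 4.960 × 10¹⁰ m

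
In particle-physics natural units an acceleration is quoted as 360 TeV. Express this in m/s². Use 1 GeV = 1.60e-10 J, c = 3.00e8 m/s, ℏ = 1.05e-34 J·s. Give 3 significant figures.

1.65e38 m/s²

Acceleration is [L]/[T]² = c·[E]/ℏ.
1 GeV → c/ℏ × (1 GeV in J) = 4.57e32 m/s².
Convert the energy scale: 360 TeV = 3.60e5 GeV.
Result: 3.60e5 × 4.57e32 = 1.65e38 m/s².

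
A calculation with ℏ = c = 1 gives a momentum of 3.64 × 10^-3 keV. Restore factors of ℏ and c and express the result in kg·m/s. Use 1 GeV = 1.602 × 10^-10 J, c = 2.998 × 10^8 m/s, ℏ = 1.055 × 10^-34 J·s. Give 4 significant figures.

Momentum is [E]/c; divide by c.
1 GeV → 1/c × (1 GeV in J) = 5.344 × 10^-19 kg·m/s.
Convert the energy scale: 3.64 × 10^-3 keV = 3.64 × 10^-9 GeV.
Result: 3.64 × 10^-9 × 5.344 × 10^-19 = 1.945 × 10^-27 kg·m/s.

1.945 × 10^-27 kg·m/s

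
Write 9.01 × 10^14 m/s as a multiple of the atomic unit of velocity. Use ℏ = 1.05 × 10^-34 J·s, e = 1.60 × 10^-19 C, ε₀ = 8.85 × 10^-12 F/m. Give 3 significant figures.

atomic unit of velocity: v_au = e²/(4πε₀ℏ) = 2.19 × 10^6 m/s.
9.01 × 10^14 / 2.19 × 10^6 = 4.11 × 10^8

4.11 × 10^8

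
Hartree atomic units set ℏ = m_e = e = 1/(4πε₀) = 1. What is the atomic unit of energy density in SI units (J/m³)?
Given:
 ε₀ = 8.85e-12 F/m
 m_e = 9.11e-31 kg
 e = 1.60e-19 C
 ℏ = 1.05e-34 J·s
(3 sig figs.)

3.01e13 J/m³

Dimensional analysis gives u_au = E_h/a₀³ = m_e⁴e¹⁰/((4πε₀)⁵ℏ⁸).
E_h = 4.38e-18 J
a₀ = 5.26e-11 m
E_h/a₀³ = 3.01e13 J/m³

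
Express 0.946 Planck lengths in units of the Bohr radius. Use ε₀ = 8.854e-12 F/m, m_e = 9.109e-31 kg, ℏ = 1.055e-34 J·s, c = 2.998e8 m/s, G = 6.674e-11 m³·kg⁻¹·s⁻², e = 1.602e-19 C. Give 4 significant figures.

2.887e-25

Planck length: ℓ_P = √(ℏG/c³) = 1.616e-35 m
Bohr radius: a₀ = 4πε₀ℏ²/(m_e e²) = 5.297e-11 m
0.946 × 1.616e-35 / 5.297e-11 = 2.887e-25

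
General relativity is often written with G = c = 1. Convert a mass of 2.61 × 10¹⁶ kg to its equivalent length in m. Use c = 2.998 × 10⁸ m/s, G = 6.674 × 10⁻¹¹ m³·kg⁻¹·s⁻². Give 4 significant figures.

1.938 × 10⁻¹¹ m

In G = c = 1 units mass has dimensions of length; the conversion factor is G/c².
2.61 × 10¹⁶ kg × (G/c²) = 1.938 × 10⁻¹¹ m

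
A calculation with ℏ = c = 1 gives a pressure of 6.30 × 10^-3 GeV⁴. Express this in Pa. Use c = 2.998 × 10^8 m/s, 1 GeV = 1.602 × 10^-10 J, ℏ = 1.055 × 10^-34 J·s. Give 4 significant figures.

1.311 × 10^35 Pa

Pressure is [E]/[L]³ = [E]⁴/(ℏc)³.
1 GeV⁴ → 1/(ℏc)³ × (1 GeV in J)⁴ = 2.082 × 10^37 Pa.
Result: 6.30 × 10^-3 × 2.082 × 10^37 = 1.311 × 10^35 Pa.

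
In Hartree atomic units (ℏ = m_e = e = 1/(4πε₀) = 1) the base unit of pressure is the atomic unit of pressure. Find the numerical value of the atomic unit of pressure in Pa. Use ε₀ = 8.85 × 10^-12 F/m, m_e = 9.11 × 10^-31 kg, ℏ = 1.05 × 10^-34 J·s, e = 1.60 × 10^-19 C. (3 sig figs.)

3.01 × 10^13 Pa

P_au = E_h/a₀³ = m_e⁴e¹⁰/((4πε₀)⁵ℏ⁸)
E_h = 4.38 × 10^-18 J
a₀ = 5.26 × 10^-11 m
E_h/a₀³ = 3.01 × 10^13 Pa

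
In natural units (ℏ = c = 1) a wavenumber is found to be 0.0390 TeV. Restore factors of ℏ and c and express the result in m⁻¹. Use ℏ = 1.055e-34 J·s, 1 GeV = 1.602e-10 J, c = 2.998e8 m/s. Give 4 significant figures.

Inverse length is [E]/(ℏc).
1 GeV → 1/(ℏc) × (1 GeV in J) = 5.065e15 m⁻¹.
Convert the energy scale: 0.0390 TeV = 39 GeV.
Result: 39 × 5.065e15 = 1.975e17 m⁻¹.

1.975e17 m⁻¹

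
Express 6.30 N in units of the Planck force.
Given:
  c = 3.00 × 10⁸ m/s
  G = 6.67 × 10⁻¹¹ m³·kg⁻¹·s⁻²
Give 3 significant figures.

5.19 × 10⁻⁴⁴

Planck force: F_P = c⁴/G = 1.21 × 10⁴⁴ N.
6.30 / 1.21 × 10⁴⁴ = 5.19 × 10⁻⁴⁴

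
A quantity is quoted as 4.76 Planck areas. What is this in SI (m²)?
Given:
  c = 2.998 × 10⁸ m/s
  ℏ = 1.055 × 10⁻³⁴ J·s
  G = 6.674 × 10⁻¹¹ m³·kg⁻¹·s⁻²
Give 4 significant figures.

One Planck area: A_P = ℏG/c³ = 2.613 × 10⁻⁷⁰ m².
4.76 × 2.613 × 10⁻⁷⁰ m² = 1.244 × 10⁻⁶⁹ m²

1.244 × 10⁻⁶⁹ m²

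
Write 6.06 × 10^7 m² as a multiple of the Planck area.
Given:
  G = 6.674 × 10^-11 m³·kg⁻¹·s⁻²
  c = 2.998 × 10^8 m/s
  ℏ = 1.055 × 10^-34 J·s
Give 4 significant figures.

2.319 × 10^77

Planck area: A_P = ℏG/c³ = 2.613 × 10^-70 m².
6.06 × 10^7 / 2.613 × 10^-70 = 2.319 × 10^77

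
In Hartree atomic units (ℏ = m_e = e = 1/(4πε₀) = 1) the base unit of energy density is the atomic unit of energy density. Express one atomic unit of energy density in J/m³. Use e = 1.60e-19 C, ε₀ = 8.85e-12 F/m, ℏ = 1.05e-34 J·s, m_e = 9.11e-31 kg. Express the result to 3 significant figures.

u_au = E_h/a₀³ = m_e⁴e¹⁰/((4πε₀)⁵ℏ⁸)
E_h = 4.38e-18 J
a₀ = 5.26e-11 m
E_h/a₀³ = 3.01e13 J/m³

3.01e13 J/m³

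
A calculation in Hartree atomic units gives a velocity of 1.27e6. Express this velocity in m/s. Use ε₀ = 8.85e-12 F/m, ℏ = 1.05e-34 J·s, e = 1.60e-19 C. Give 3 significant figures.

2.78e12 m/s

One atomic unit of velocity: v_au = e²/(4πε₀ℏ) = 2.19e6 m/s.
1.27e6 × 2.19e6 m/s = 2.78e12 m/s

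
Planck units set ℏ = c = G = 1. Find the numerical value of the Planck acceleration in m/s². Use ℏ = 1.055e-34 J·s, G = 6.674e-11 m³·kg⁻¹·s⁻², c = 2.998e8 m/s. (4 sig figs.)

5.560e51 m/s²

Dimensional analysis gives a_P = √(c⁷/(ℏG)).
  = √(3.092e103)
  = 5.560e51 m/s²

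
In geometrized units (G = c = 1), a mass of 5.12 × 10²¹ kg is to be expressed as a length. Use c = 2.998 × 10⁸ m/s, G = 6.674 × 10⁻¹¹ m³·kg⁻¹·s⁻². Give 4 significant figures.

3.802 × 10⁻⁶ m

In G = c = 1 units mass has dimensions of length; the conversion factor is G/c².
5.12 × 10²¹ kg × (G/c²) = 3.802 × 10⁻⁶ m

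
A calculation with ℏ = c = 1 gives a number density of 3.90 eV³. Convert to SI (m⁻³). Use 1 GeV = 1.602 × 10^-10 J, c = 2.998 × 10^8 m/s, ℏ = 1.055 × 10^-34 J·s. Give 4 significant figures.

5.068 × 10^20 m⁻³

Number density is [L]⁻³ = [E]³/(ℏc)³.
1 GeV³ → 1/(ℏc)³ × (1 GeV in J)³ = 1.299 × 10^47 m⁻³.
Convert the energy scale: 3.90 eV³ = 3.90 × 10^-27 GeV³.
Result: 3.90 × 10^-27 × 1.299 × 10^47 = 5.068 × 10^20 m⁻³.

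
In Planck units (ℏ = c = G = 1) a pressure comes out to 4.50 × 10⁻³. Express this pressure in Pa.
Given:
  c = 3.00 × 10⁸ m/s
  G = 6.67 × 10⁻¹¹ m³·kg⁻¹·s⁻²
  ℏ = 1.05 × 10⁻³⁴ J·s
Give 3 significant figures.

2.11 × 10¹¹¹ Pa

One Planck pressure: p_P = c⁷/(ℏG²) = 4.68 × 10¹¹³ Pa.
4.50 × 10⁻³ × 4.68 × 10¹¹³ Pa = 2.11 × 10¹¹¹ Pa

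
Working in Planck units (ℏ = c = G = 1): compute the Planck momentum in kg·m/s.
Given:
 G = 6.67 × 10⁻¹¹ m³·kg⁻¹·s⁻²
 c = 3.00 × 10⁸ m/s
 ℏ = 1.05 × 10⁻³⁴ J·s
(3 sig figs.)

6.52 kg·m/s

Dimensional analysis gives p_P = √(ℏc³/G).
  = √(42.5)
  = 6.52 kg·m/s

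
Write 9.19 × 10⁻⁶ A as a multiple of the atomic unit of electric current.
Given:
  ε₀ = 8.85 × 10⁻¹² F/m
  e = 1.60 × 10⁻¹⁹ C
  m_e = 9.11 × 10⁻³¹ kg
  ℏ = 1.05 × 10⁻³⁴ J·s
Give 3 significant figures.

atomic unit of electric current: I_au = e E_h/ℏ = m_e e⁵/((4πε₀)²ℏ³) = 6.67 × 10⁻³ A.
9.19 × 10⁻⁶ / 6.67 × 10⁻³ = 1.38 × 10⁻³

1.38 × 10⁻³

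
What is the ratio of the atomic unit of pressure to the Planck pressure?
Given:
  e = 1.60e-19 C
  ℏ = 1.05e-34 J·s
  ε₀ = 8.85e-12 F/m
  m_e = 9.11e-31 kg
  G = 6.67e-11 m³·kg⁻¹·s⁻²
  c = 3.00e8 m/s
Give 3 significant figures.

atomic unit of pressure: P_au = E_h/a₀³ = m_e⁴e¹⁰/((4πε₀)⁵ℏ⁸) = 3.01e13 Pa
Planck pressure: p_P = c⁷/(ℏG²) = 4.68e113 Pa
ratio = 3.01e13 / 4.68e113 = 6.44e-101

6.44e-101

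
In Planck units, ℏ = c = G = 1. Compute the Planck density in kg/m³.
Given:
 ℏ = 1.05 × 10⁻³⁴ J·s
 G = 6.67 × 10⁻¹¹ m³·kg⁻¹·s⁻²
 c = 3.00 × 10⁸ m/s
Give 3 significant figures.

5.20 × 10⁹⁶ kg/m³

Dimensional analysis gives ρ_P = c⁵/(ℏG²).
  = 2.43 × 10⁴² / 4.67 × 10⁻⁵⁵
  = 5.20 × 10⁹⁶ kg/m³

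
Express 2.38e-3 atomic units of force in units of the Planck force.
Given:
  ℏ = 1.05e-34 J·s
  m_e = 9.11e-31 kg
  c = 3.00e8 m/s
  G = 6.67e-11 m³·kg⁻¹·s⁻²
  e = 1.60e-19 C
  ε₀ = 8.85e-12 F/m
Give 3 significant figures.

1.63e-54

atomic unit of force: F_au = E_h/a₀ = m_e²e⁶/((4πε₀)³ℏ⁴) = 8.33e-8 N
Planck force: F_P = c⁴/G = 1.21e44 N
2.38e-3 × 8.33e-8 / 1.21e44 = 1.63e-54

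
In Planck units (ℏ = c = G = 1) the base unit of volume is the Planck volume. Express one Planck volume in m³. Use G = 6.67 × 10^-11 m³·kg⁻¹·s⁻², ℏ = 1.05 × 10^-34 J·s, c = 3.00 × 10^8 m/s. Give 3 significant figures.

V_P = (ℏG/c³)^(3/2)
  = √(1.75 × 10^-209)
  = 4.18 × 10^-105 m³

4.18 × 10^-105 m³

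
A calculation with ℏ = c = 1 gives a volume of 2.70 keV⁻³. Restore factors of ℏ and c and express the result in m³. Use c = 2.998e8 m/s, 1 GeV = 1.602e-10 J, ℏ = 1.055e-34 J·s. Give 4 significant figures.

Volume is [L]³ = [E]⁻³·(ℏc)³.
1 GeV⁻³ → (ℏc)³ × (1 GeV in J)⁻³ = 7.696e-48 m³.
Convert the energy scale: 2.70 keV⁻³ = 2.70e18 GeV⁻³.
Result: 2.70e18 × 7.696e-48 = 2.078e-29 m³.

2.078e-29 m³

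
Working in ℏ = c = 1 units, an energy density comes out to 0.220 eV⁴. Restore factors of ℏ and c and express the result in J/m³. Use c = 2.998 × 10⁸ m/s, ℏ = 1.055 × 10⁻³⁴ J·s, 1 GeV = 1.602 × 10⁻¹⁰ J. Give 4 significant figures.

4.580 J/m³

[E]/[L]³ = [E]⁴/(ℏc)³; restore (ℏc)⁻³.
1 GeV⁴ → 1/(ℏc)³ × (1 GeV in J)⁴ = 2.082 × 10³⁷ J/m³.
Convert the energy scale: 0.220 eV⁴ = 2.20 × 10⁻³⁷ GeV⁴.
Result: 2.20 × 10⁻³⁷ × 2.082 × 10³⁷ = 4.580 J/m³.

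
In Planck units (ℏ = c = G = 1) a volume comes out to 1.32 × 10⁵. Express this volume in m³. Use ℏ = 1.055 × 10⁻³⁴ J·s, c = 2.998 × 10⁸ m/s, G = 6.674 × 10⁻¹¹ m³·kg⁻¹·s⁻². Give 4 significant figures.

5.576 × 10⁻¹⁰⁰ m³

One Planck volume: V_P = (ℏG/c³)^(3/2) = 4.224 × 10⁻¹⁰⁵ m³.
1.32 × 10⁵ × 4.224 × 10⁻¹⁰⁵ m³ = 5.576 × 10⁻¹⁰⁰ m³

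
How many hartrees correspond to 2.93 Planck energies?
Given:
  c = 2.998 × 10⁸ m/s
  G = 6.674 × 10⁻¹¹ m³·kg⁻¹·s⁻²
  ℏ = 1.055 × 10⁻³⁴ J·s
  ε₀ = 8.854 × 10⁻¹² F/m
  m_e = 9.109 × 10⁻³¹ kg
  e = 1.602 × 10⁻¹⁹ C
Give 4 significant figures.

1.317 × 10²⁷

Planck energy: E_P = √(ℏc⁵/G) = 1.957 × 10⁹ J
hartree: E_h = m_e e⁴/(4πε₀ℏ)² = 4.354 × 10⁻¹⁸ J
2.93 × 1.957 × 10⁹ / 4.354 × 10⁻¹⁸ = 1.317 × 10²⁷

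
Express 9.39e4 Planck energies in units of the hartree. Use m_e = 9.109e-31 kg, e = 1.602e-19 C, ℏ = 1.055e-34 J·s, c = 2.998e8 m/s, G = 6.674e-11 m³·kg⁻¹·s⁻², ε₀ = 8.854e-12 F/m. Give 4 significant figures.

4.219e31

Planck energy: E_P = √(ℏc⁵/G) = 1.957e9 J
hartree: E_h = m_e e⁴/(4πε₀ℏ)² = 4.354e-18 J
9.39e4 × 1.957e9 / 4.354e-18 = 4.219e31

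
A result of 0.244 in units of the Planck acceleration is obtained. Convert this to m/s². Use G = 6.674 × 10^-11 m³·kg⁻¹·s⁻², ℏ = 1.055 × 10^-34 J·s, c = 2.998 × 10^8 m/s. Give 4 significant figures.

One Planck acceleration: a_P = √(c⁷/(ℏG)) = 5.560 × 10^51 m/s².
0.244 × 5.560 × 10^51 m/s² = 1.357 × 10^51 m/s²

1.357 × 10^51 m/s²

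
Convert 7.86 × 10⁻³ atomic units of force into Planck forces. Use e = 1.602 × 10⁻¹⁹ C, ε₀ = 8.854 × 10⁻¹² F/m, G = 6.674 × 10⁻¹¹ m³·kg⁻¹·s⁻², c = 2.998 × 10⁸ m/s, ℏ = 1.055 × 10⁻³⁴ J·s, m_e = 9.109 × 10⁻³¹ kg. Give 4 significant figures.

5.338 × 10⁻⁵⁴

atomic unit of force: F_au = E_h/a₀ = m_e²e⁶/((4πε₀)³ℏ⁴) = 8.220 × 10⁻⁸ N
Planck force: F_P = c⁴/G = 1.210 × 10⁴⁴ N
7.86 × 10⁻³ × 8.220 × 10⁻⁸ / 1.210 × 10⁴⁴ = 5.338 × 10⁻⁵⁴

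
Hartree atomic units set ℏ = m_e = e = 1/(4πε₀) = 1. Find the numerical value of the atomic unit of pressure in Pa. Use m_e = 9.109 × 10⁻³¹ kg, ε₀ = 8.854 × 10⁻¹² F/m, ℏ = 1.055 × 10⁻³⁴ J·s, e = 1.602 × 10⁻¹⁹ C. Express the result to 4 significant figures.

From ℏ = m_e = e = 1/(4πε₀) = 1 the pressure scale is P_au = E_h/a₀³ = m_e⁴e¹⁰/((4πε₀)⁵ℏ⁸).
E_h = 4.354 × 10⁻¹⁸ J
a₀ = 5.297 × 10⁻¹¹ m
E_h/a₀³ = 2.929 × 10¹³ Pa

2.929 × 10¹³ Pa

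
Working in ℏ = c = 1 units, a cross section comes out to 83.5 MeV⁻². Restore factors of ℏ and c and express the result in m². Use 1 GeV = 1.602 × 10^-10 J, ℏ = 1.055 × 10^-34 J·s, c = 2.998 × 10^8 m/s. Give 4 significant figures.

Area is [L]² = [E]⁻²·(ℏc)²; restore (ℏc)².
1 GeV⁻² → (ℏc)² × (1 GeV in J)⁻² = 3.898 × 10^-32 m².
Convert the energy scale: 83.5 MeV⁻² = 8.35 × 10^7 GeV⁻².
Result: 8.35 × 10^7 × 3.898 × 10^-32 = 3.255 × 10^-24 m².

3.255 × 10^-24 m²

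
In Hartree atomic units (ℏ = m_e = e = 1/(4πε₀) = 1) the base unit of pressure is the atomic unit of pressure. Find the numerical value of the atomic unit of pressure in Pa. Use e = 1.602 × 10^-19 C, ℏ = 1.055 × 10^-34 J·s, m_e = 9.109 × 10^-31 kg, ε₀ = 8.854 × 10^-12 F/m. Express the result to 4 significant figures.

2.929 × 10^13 Pa

P_au = E_h/a₀³ = m_e⁴e¹⁰/((4πε₀)⁵ℏ⁸)
E_h = 4.354 × 10^-18 J
a₀ = 5.297 × 10^-11 m
E_h/a₀³ = 2.929 × 10^13 Pa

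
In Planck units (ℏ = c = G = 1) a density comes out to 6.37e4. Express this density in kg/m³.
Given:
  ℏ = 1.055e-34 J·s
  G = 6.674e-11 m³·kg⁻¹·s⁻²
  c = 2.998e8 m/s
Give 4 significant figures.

3.283e101 kg/m³

One Planck density: ρ_P = c⁵/(ℏG²) = 5.154e96 kg/m³.
6.37e4 × 5.154e96 kg/m³ = 3.283e101 kg/m³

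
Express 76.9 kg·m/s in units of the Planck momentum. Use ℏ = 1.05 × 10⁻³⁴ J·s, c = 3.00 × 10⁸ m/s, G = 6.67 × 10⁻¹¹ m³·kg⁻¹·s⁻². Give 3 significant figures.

Planck momentum: p_P = √(ℏc³/G) = 6.52 kg·m/s.
76.9 / 6.52 = 11.8

11.8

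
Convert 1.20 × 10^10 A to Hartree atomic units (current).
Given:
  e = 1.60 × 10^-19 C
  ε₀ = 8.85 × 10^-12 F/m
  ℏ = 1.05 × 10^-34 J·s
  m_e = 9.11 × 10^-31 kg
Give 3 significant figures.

1.80 × 10^12

atomic unit of electric current: I_au = e E_h/ℏ = m_e e⁵/((4πε₀)²ℏ³) = 6.67 × 10^-3 A.
1.20 × 10^10 / 6.67 × 10^-3 = 1.80 × 10^12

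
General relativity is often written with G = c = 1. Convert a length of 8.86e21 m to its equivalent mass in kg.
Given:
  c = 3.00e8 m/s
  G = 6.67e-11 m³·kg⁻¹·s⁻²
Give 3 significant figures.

1.20e49 kg

Length → mass via c²/G.
8.86e21 m × (c²/G) = 1.20e49 kg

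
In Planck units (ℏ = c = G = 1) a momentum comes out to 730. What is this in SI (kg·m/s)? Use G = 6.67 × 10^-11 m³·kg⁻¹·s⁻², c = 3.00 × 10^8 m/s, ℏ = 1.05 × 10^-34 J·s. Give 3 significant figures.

4.76 × 10^3 kg·m/s

One Planck momentum: p_P = √(ℏc³/G) = 6.52 kg·m/s.
730 × 6.52 kg·m/s = 4.76 × 10^3 kg·m/s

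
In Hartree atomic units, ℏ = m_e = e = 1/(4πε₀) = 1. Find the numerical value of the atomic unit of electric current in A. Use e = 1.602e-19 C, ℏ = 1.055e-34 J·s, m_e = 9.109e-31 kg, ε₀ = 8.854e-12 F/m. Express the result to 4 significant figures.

6.612e-3 A

From ℏ = m_e = e = 1/(4πε₀) = 1 the current scale is I_au = e E_h/ℏ = m_e e⁵/((4πε₀)²ℏ³).
E_h = 4.354e-18 J
e·E_h/ℏ = 6.612e-3 A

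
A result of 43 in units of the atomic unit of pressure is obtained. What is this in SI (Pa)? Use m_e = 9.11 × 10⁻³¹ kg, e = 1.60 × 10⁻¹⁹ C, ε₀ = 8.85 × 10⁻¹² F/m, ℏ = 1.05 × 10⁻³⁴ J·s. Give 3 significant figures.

One atomic unit of pressure: P_au = E_h/a₀³ = m_e⁴e¹⁰/((4πε₀)⁵ℏ⁸) = 3.01 × 10¹³ Pa.
43 × 3.01 × 10¹³ Pa = 1.30 × 10¹⁵ Pa

1.30 × 10¹⁵ Pa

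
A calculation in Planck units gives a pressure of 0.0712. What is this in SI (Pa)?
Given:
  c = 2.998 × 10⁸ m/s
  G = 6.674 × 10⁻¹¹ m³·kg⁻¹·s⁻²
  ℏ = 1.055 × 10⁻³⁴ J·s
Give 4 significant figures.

3.298 × 10¹¹² Pa

One Planck pressure: p_P = c⁷/(ℏG²) = 4.632 × 10¹¹³ Pa.
0.0712 × 4.632 × 10¹¹³ Pa = 3.298 × 10¹¹² Pa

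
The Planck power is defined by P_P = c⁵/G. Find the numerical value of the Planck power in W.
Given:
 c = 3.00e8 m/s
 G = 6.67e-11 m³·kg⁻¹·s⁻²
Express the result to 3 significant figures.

3.64e52 W

P_P = c⁵/G
  = 2.43e42 / 6.67e-11
  = 3.64e52 W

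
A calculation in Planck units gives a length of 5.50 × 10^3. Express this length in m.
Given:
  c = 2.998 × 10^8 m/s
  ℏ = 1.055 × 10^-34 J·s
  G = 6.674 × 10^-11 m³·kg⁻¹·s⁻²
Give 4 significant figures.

One Planck length: ℓ_P = √(ℏG/c³) = 1.616 × 10^-35 m.
5.50 × 10^3 × 1.616 × 10^-35 m = 8.891 × 10^-32 m

8.891 × 10^-32 m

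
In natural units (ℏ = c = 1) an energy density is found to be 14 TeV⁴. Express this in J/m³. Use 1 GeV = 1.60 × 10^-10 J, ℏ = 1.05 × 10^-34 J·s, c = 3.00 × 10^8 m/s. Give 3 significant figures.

[E]/[L]³ = [E]⁴/(ℏc)³; restore (ℏc)⁻³.
1 GeV⁴ → 1/(ℏc)³ × (1 GeV in J)⁴ = 2.10 × 10^37 J/m³.
Convert the energy scale: 14 TeV⁴ = 1.40 × 10^13 GeV⁴.
Result: 1.40 × 10^13 × 2.10 × 10^37 = 2.94 × 10^50 J/m³.

2.94 × 10^50 J/m³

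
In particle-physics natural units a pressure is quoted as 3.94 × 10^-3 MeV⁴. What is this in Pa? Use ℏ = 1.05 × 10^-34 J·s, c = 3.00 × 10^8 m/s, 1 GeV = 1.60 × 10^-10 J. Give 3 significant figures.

8.26 × 10^22 Pa

Pressure is [E]/[L]³ = [E]⁴/(ℏc)³.
1 GeV⁴ → 1/(ℏc)³ × (1 GeV in J)⁴ = 2.10 × 10^37 Pa.
Convert the energy scale: 3.94 × 10^-3 MeV⁴ = 3.94 × 10^-15 GeV⁴.
Result: 3.94 × 10^-15 × 2.10 × 10^37 = 8.26 × 10^22 Pa.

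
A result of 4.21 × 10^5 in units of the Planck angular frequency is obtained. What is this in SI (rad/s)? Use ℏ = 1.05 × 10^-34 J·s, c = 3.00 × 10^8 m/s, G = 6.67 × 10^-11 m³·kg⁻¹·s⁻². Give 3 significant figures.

7.84 × 10^48 rad/s

One Planck angular frequency: ω_P = √(c⁵/(ℏG)) = 1.86 × 10^43 rad/s.
4.21 × 10^5 × 1.86 × 10^43 rad/s = 7.84 × 10^48 rad/s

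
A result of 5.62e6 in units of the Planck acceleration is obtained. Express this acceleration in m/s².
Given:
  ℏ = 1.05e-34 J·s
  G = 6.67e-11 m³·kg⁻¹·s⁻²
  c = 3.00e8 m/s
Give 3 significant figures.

One Planck acceleration: a_P = √(c⁷/(ℏG)) = 5.59e51 m/s².
5.62e6 × 5.59e51 m/s² = 3.14e58 m/s²

3.14e58 m/s²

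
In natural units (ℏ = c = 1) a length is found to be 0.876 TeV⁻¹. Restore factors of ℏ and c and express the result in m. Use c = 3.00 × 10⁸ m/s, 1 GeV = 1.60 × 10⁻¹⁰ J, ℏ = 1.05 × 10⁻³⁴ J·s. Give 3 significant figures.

A length is [E]⁻¹ in ℏ=c=1; restore one factor of ℏc.
1 GeV⁻¹ → ℏc × (1 GeV in J)⁻¹ = 1.97 × 10⁻¹⁶ m.
Convert the energy scale: 0.876 TeV⁻¹ = 8.76 × 10⁻⁴ GeV⁻¹.
Result: 8.76 × 10⁻⁴ × 1.97 × 10⁻¹⁶ = 1.72 × 10⁻¹⁹ m.

1.72 × 10⁻¹⁹ m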